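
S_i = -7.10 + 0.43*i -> [-7.1, -6.67, -6.24, -5.81, -5.38]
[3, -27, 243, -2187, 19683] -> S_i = 3*-9^i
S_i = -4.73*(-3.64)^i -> [-4.73, 17.22, -62.67, 228.12, -830.36]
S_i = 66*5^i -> [66, 330, 1650, 8250, 41250]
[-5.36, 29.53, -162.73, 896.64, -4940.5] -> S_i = -5.36*(-5.51)^i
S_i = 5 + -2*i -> [5, 3, 1, -1, -3]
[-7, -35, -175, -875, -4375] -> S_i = -7*5^i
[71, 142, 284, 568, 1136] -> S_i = 71*2^i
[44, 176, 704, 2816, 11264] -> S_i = 44*4^i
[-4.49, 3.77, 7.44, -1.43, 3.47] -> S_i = Random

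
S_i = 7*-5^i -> [7, -35, 175, -875, 4375]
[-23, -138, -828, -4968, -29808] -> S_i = -23*6^i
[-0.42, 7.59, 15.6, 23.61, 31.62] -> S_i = -0.42 + 8.01*i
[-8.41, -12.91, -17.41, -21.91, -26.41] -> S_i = -8.41 + -4.50*i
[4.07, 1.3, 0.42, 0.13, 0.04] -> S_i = 4.07*0.32^i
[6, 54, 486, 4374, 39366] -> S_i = 6*9^i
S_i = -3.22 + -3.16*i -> [-3.22, -6.38, -9.54, -12.7, -15.86]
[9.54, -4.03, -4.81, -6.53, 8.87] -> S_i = Random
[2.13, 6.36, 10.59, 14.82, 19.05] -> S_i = 2.13 + 4.23*i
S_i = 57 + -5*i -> [57, 52, 47, 42, 37]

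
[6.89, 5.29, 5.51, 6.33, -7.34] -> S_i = Random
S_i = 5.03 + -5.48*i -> [5.03, -0.45, -5.93, -11.41, -16.89]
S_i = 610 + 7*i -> [610, 617, 624, 631, 638]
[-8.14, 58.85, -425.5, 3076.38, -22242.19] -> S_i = -8.14*(-7.23)^i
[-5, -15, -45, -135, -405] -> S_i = -5*3^i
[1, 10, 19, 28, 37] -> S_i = 1 + 9*i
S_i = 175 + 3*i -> [175, 178, 181, 184, 187]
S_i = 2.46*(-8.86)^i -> [2.46, -21.8, 193.11, -1710.95, 15158.98]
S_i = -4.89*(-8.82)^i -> [-4.89, 43.13, -380.4, 3355.17, -29592.61]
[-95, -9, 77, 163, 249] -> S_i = -95 + 86*i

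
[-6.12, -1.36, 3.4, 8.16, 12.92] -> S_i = -6.12 + 4.76*i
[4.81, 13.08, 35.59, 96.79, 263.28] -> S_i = 4.81*2.72^i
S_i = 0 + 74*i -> [0, 74, 148, 222, 296]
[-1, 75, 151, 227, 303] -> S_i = -1 + 76*i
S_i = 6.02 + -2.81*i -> [6.02, 3.21, 0.4, -2.41, -5.22]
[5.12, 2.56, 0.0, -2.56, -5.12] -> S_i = 5.12 + -2.56*i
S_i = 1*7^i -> [1, 7, 49, 343, 2401]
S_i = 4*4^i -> [4, 16, 64, 256, 1024]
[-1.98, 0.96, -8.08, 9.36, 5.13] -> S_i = Random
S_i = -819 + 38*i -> [-819, -781, -743, -705, -667]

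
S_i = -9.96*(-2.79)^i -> [-9.96, 27.79, -77.53, 216.31, -603.5]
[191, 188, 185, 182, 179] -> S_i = 191 + -3*i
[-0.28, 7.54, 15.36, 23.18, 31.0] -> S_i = -0.28 + 7.82*i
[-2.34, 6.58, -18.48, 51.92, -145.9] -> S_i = -2.34*(-2.81)^i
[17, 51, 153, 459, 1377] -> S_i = 17*3^i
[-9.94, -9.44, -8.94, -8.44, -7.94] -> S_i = -9.94 + 0.50*i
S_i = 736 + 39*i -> [736, 775, 814, 853, 892]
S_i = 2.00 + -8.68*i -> [2.0, -6.68, -15.36, -24.04, -32.72]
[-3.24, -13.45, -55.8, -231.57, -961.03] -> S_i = -3.24*4.15^i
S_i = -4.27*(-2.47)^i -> [-4.27, 10.55, -26.05, 64.35, -158.93]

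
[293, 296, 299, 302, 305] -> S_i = 293 + 3*i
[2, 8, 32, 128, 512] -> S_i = 2*4^i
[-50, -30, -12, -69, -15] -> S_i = Random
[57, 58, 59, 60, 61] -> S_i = 57 + 1*i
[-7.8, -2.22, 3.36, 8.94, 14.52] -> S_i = -7.80 + 5.58*i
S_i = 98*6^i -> [98, 588, 3528, 21168, 127008]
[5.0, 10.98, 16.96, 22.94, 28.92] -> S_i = 5.00 + 5.98*i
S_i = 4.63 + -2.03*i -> [4.63, 2.6, 0.57, -1.46, -3.49]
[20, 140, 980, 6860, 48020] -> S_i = 20*7^i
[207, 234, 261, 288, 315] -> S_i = 207 + 27*i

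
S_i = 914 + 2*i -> [914, 916, 918, 920, 922]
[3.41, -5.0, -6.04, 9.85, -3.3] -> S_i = Random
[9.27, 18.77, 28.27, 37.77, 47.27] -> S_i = 9.27 + 9.50*i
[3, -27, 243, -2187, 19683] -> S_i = 3*-9^i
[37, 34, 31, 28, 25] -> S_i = 37 + -3*i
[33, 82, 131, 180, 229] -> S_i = 33 + 49*i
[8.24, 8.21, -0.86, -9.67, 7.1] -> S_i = Random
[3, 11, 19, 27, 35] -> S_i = 3 + 8*i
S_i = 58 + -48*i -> [58, 10, -38, -86, -134]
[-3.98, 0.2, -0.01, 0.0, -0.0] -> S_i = -3.98*(-0.05)^i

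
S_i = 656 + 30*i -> [656, 686, 716, 746, 776]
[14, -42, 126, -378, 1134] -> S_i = 14*-3^i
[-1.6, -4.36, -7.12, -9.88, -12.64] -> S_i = -1.60 + -2.76*i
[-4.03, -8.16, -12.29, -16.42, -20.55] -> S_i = -4.03 + -4.13*i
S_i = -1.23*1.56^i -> [-1.23, -1.92, -2.99, -4.67, -7.28]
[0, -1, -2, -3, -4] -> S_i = 0 + -1*i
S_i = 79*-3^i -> [79, -237, 711, -2133, 6399]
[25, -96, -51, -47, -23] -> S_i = Random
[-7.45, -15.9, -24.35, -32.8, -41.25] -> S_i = -7.45 + -8.45*i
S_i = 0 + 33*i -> [0, 33, 66, 99, 132]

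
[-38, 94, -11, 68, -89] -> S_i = Random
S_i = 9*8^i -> [9, 72, 576, 4608, 36864]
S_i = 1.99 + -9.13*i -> [1.99, -7.14, -16.27, -25.4, -34.53]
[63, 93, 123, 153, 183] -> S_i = 63 + 30*i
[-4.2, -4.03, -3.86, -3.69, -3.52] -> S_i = -4.20 + 0.17*i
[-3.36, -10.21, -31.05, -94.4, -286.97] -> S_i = -3.36*3.04^i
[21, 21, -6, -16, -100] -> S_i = Random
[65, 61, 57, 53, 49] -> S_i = 65 + -4*i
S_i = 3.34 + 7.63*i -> [3.34, 10.97, 18.6, 26.23, 33.86]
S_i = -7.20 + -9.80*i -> [-7.2, -17.0, -26.8, -36.6, -46.4]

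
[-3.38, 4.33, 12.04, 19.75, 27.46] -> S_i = -3.38 + 7.71*i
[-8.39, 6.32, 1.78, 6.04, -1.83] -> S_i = Random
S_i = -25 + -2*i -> [-25, -27, -29, -31, -33]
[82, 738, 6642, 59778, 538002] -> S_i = 82*9^i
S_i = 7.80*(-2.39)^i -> [7.8, -18.64, 44.55, -106.48, 254.5]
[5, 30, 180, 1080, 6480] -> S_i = 5*6^i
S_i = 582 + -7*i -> [582, 575, 568, 561, 554]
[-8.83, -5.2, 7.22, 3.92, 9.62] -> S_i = Random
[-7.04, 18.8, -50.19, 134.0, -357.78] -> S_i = -7.04*(-2.67)^i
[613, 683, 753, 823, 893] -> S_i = 613 + 70*i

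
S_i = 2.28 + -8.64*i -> [2.28, -6.36, -15.0, -23.64, -32.28]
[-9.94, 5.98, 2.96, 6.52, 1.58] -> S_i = Random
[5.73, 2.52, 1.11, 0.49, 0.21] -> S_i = 5.73*0.44^i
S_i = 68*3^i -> [68, 204, 612, 1836, 5508]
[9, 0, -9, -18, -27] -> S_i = 9 + -9*i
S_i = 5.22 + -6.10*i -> [5.22, -0.88, -6.98, -13.08, -19.18]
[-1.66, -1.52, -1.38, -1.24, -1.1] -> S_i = -1.66 + 0.14*i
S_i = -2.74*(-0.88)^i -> [-2.74, 2.41, -2.12, 1.87, -1.64]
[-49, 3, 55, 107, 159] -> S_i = -49 + 52*i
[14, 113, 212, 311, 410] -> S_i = 14 + 99*i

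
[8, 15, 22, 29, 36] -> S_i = 8 + 7*i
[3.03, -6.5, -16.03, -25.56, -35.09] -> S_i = 3.03 + -9.53*i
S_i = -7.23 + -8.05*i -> [-7.23, -15.28, -23.33, -31.38, -39.43]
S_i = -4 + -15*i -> [-4, -19, -34, -49, -64]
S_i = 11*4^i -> [11, 44, 176, 704, 2816]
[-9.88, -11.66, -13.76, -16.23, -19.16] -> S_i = -9.88*1.18^i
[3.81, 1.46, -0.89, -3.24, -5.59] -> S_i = 3.81 + -2.35*i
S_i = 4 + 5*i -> [4, 9, 14, 19, 24]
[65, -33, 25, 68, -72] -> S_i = Random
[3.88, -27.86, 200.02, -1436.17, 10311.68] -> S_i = 3.88*(-7.18)^i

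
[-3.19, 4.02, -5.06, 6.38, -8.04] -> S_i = -3.19*(-1.26)^i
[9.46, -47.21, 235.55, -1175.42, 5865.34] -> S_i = 9.46*(-4.99)^i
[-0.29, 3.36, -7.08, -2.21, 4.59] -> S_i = Random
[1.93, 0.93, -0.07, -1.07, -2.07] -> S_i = 1.93 + -1.00*i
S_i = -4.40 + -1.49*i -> [-4.4, -5.89, -7.38, -8.87, -10.36]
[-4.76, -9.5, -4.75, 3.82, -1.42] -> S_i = Random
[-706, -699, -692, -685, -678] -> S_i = -706 + 7*i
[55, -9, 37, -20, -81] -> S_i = Random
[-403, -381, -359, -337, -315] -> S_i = -403 + 22*i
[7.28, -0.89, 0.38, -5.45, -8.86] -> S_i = Random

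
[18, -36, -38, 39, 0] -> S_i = Random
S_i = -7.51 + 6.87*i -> [-7.51, -0.64, 6.23, 13.1, 19.97]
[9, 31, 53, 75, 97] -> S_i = 9 + 22*i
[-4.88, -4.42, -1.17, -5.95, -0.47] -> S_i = Random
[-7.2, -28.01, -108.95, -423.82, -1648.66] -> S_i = -7.20*3.89^i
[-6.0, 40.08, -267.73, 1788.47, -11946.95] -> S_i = -6.00*(-6.68)^i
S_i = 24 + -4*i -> [24, 20, 16, 12, 8]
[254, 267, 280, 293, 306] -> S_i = 254 + 13*i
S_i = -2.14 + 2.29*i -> [-2.14, 0.15, 2.44, 4.73, 7.02]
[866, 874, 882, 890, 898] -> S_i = 866 + 8*i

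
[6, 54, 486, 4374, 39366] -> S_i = 6*9^i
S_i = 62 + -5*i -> [62, 57, 52, 47, 42]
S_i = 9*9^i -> [9, 81, 729, 6561, 59049]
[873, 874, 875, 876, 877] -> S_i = 873 + 1*i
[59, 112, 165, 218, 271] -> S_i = 59 + 53*i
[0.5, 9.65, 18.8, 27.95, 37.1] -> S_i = 0.50 + 9.15*i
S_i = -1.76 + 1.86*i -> [-1.76, 0.1, 1.96, 3.82, 5.68]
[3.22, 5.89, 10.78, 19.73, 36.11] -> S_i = 3.22*1.83^i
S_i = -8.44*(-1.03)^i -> [-8.44, 8.69, -8.95, 9.22, -9.5]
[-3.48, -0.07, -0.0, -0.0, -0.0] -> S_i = -3.48*0.02^i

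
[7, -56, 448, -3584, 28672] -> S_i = 7*-8^i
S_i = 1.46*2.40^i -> [1.46, 3.5, 8.41, 20.18, 48.44]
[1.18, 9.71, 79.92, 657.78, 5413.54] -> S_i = 1.18*8.23^i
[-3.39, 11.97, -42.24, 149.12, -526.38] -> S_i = -3.39*(-3.53)^i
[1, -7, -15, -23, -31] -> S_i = 1 + -8*i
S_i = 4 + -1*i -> [4, 3, 2, 1, 0]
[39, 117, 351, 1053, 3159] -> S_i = 39*3^i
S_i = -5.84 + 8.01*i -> [-5.84, 2.17, 10.18, 18.19, 26.2]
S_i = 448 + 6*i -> [448, 454, 460, 466, 472]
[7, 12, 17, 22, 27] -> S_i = 7 + 5*i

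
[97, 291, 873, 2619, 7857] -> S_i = 97*3^i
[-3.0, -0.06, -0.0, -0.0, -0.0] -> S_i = -3.00*0.02^i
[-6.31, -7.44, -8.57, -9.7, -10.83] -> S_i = -6.31 + -1.13*i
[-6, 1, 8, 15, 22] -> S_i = -6 + 7*i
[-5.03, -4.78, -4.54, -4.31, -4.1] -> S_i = -5.03*0.95^i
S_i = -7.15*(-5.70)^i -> [-7.15, 40.76, -232.3, 1324.13, -7547.54]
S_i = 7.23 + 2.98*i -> [7.23, 10.21, 13.19, 16.17, 19.15]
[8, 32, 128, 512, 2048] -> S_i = 8*4^i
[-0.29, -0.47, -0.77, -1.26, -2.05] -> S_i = -0.29*1.63^i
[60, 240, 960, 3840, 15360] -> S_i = 60*4^i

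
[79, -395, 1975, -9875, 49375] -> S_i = 79*-5^i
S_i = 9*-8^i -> [9, -72, 576, -4608, 36864]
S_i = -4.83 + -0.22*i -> [-4.83, -5.05, -5.27, -5.49, -5.71]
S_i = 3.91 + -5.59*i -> [3.91, -1.68, -7.27, -12.86, -18.45]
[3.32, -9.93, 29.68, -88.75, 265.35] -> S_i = 3.32*(-2.99)^i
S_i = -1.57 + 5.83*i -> [-1.57, 4.26, 10.09, 15.92, 21.75]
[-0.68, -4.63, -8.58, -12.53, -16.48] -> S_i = -0.68 + -3.95*i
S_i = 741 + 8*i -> [741, 749, 757, 765, 773]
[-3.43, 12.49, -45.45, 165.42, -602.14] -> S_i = -3.43*(-3.64)^i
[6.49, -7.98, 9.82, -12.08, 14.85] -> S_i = 6.49*(-1.23)^i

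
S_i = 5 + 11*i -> [5, 16, 27, 38, 49]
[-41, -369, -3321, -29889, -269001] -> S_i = -41*9^i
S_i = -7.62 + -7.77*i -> [-7.62, -15.39, -23.16, -30.93, -38.7]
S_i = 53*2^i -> [53, 106, 212, 424, 848]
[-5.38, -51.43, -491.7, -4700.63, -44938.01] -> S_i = -5.38*9.56^i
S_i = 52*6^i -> [52, 312, 1872, 11232, 67392]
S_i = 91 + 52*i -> [91, 143, 195, 247, 299]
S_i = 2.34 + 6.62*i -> [2.34, 8.96, 15.58, 22.2, 28.82]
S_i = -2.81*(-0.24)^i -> [-2.81, 0.67, -0.16, 0.04, -0.01]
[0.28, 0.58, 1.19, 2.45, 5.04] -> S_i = 0.28*2.06^i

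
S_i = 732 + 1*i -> [732, 733, 734, 735, 736]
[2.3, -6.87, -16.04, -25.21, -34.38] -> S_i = 2.30 + -9.17*i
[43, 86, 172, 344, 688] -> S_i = 43*2^i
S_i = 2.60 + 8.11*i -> [2.6, 10.71, 18.82, 26.93, 35.04]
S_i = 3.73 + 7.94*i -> [3.73, 11.67, 19.61, 27.55, 35.49]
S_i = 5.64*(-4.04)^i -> [5.64, -22.79, 92.05, -371.9, 1502.47]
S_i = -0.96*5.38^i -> [-0.96, -5.16, -27.79, -149.49, -804.27]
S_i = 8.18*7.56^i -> [8.18, 61.84, 467.52, 3534.42, 26720.25]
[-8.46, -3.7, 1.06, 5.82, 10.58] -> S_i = -8.46 + 4.76*i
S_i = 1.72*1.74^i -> [1.72, 2.99, 5.21, 9.06, 15.77]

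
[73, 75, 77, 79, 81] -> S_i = 73 + 2*i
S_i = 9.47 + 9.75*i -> [9.47, 19.22, 28.97, 38.72, 48.47]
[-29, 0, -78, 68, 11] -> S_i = Random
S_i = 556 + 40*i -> [556, 596, 636, 676, 716]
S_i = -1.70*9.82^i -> [-1.7, -16.69, -163.94, -1609.84, -15808.65]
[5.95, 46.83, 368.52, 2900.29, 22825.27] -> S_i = 5.95*7.87^i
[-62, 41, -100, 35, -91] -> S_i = Random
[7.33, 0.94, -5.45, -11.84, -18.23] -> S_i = 7.33 + -6.39*i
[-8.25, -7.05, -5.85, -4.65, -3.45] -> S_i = -8.25 + 1.20*i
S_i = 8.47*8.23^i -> [8.47, 69.71, 573.7, 4721.53, 38858.21]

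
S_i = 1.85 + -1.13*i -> [1.85, 0.72, -0.41, -1.54, -2.67]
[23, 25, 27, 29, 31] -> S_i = 23 + 2*i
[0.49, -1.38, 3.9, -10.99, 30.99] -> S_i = 0.49*(-2.82)^i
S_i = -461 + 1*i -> [-461, -460, -459, -458, -457]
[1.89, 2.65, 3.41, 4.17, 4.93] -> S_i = 1.89 + 0.76*i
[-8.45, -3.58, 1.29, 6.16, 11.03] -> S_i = -8.45 + 4.87*i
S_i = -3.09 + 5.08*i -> [-3.09, 1.99, 7.07, 12.15, 17.23]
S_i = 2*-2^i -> [2, -4, 8, -16, 32]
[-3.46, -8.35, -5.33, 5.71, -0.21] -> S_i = Random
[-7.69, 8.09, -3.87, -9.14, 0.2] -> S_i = Random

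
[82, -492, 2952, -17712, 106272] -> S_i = 82*-6^i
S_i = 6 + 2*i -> [6, 8, 10, 12, 14]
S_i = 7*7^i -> [7, 49, 343, 2401, 16807]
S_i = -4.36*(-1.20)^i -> [-4.36, 5.23, -6.28, 7.53, -9.04]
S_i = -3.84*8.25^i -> [-3.84, -31.68, -261.36, -2156.22, -17788.81]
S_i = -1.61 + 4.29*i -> [-1.61, 2.68, 6.97, 11.26, 15.55]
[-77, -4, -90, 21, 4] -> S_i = Random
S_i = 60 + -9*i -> [60, 51, 42, 33, 24]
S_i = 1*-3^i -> [1, -3, 9, -27, 81]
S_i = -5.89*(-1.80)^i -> [-5.89, 10.6, -19.08, 34.35, -61.83]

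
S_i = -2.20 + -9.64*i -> [-2.2, -11.84, -21.48, -31.12, -40.76]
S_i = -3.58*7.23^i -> [-3.58, -25.88, -187.14, -1353.0, -9782.19]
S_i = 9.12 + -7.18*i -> [9.12, 1.94, -5.24, -12.42, -19.6]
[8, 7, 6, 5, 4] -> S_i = 8 + -1*i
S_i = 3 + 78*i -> [3, 81, 159, 237, 315]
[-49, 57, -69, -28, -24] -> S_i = Random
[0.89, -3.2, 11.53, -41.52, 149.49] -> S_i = 0.89*(-3.60)^i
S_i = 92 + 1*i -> [92, 93, 94, 95, 96]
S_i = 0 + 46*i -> [0, 46, 92, 138, 184]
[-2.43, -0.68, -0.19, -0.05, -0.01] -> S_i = -2.43*0.28^i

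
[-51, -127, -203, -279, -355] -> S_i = -51 + -76*i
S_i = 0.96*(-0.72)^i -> [0.96, -0.69, 0.5, -0.36, 0.26]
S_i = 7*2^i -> [7, 14, 28, 56, 112]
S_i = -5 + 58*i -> [-5, 53, 111, 169, 227]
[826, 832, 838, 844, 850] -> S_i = 826 + 6*i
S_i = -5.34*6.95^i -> [-5.34, -37.11, -257.94, -1792.65, -12458.92]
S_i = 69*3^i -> [69, 207, 621, 1863, 5589]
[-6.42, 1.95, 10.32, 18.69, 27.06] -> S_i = -6.42 + 8.37*i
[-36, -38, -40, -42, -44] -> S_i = -36 + -2*i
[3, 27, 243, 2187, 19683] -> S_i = 3*9^i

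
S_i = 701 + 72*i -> [701, 773, 845, 917, 989]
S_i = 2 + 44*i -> [2, 46, 90, 134, 178]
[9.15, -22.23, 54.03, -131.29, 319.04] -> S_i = 9.15*(-2.43)^i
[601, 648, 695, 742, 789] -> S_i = 601 + 47*i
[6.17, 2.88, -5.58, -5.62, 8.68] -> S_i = Random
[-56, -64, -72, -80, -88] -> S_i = -56 + -8*i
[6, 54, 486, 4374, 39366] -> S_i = 6*9^i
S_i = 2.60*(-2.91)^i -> [2.6, -7.57, 22.02, -64.07, 186.44]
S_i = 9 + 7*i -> [9, 16, 23, 30, 37]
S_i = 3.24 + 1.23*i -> [3.24, 4.47, 5.7, 6.93, 8.16]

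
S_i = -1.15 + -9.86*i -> [-1.15, -11.01, -20.87, -30.73, -40.59]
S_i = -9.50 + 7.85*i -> [-9.5, -1.65, 6.2, 14.05, 21.9]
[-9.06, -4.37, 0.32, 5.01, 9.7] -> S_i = -9.06 + 4.69*i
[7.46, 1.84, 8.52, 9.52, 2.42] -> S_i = Random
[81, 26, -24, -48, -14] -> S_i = Random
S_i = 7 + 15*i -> [7, 22, 37, 52, 67]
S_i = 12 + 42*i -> [12, 54, 96, 138, 180]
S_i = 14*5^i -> [14, 70, 350, 1750, 8750]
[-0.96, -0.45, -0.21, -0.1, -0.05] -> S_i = -0.96*0.47^i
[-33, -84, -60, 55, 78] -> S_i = Random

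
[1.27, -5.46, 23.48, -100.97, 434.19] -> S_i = 1.27*(-4.30)^i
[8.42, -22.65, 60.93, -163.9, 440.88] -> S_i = 8.42*(-2.69)^i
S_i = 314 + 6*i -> [314, 320, 326, 332, 338]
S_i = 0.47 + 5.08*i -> [0.47, 5.55, 10.63, 15.71, 20.79]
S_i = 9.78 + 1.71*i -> [9.78, 11.49, 13.2, 14.91, 16.62]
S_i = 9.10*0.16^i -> [9.1, 1.46, 0.23, 0.04, 0.01]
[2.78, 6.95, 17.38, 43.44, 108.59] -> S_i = 2.78*2.50^i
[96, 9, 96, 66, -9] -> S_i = Random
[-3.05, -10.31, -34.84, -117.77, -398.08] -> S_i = -3.05*3.38^i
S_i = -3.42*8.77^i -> [-3.42, -29.99, -263.04, -2306.88, -20231.33]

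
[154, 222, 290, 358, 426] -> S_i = 154 + 68*i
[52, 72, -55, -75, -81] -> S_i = Random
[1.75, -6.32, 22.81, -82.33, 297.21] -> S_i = 1.75*(-3.61)^i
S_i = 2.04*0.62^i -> [2.04, 1.26, 0.78, 0.49, 0.3]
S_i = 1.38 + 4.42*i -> [1.38, 5.8, 10.22, 14.64, 19.06]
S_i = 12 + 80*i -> [12, 92, 172, 252, 332]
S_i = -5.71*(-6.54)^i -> [-5.71, 37.34, -244.23, 1597.24, -10445.93]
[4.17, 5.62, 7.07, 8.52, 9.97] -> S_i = 4.17 + 1.45*i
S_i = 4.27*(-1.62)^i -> [4.27, -6.92, 11.21, -18.15, 29.41]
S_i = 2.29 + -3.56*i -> [2.29, -1.27, -4.83, -8.39, -11.95]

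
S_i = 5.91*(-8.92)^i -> [5.91, -52.72, 470.24, -4194.52, 37415.1]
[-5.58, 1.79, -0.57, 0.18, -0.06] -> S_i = -5.58*(-0.32)^i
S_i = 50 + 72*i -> [50, 122, 194, 266, 338]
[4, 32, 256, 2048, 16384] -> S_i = 4*8^i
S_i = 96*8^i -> [96, 768, 6144, 49152, 393216]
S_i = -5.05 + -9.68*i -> [-5.05, -14.73, -24.41, -34.09, -43.77]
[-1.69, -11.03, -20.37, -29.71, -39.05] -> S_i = -1.69 + -9.34*i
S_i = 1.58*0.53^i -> [1.58, 0.84, 0.44, 0.24, 0.12]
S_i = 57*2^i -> [57, 114, 228, 456, 912]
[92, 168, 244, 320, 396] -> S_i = 92 + 76*i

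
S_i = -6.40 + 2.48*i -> [-6.4, -3.92, -1.44, 1.04, 3.52]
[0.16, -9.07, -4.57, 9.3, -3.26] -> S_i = Random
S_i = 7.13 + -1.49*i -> [7.13, 5.64, 4.15, 2.66, 1.17]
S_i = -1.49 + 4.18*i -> [-1.49, 2.69, 6.87, 11.05, 15.23]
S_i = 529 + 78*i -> [529, 607, 685, 763, 841]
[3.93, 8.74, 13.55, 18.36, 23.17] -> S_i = 3.93 + 4.81*i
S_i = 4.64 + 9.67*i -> [4.64, 14.31, 23.98, 33.65, 43.32]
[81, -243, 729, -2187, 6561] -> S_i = 81*-3^i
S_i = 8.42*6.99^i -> [8.42, 58.86, 411.4, 2875.7, 20101.14]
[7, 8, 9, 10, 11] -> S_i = 7 + 1*i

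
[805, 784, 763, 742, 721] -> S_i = 805 + -21*i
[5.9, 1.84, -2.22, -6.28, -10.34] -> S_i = 5.90 + -4.06*i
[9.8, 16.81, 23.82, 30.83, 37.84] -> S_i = 9.80 + 7.01*i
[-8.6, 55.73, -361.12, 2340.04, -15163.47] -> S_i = -8.60*(-6.48)^i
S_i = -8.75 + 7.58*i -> [-8.75, -1.17, 6.41, 13.99, 21.57]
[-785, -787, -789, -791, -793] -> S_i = -785 + -2*i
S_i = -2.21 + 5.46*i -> [-2.21, 3.25, 8.71, 14.17, 19.63]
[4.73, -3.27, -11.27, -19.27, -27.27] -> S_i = 4.73 + -8.00*i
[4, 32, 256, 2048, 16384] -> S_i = 4*8^i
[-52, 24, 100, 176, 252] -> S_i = -52 + 76*i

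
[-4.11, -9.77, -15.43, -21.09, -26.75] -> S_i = -4.11 + -5.66*i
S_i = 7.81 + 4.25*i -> [7.81, 12.06, 16.31, 20.56, 24.81]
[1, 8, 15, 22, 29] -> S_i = 1 + 7*i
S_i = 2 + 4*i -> [2, 6, 10, 14, 18]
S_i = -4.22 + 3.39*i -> [-4.22, -0.83, 2.56, 5.95, 9.34]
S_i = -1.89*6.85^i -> [-1.89, -12.95, -88.68, -607.48, -4161.25]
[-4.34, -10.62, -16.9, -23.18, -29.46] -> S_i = -4.34 + -6.28*i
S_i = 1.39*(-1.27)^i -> [1.39, -1.77, 2.24, -2.85, 3.62]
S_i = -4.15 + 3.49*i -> [-4.15, -0.66, 2.83, 6.32, 9.81]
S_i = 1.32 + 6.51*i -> [1.32, 7.83, 14.34, 20.85, 27.36]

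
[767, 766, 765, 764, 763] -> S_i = 767 + -1*i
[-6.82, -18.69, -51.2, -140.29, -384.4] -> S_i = -6.82*2.74^i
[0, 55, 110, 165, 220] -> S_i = 0 + 55*i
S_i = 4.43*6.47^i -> [4.43, 28.66, 185.44, 1199.82, 7762.84]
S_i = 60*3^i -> [60, 180, 540, 1620, 4860]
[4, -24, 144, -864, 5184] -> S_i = 4*-6^i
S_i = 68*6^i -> [68, 408, 2448, 14688, 88128]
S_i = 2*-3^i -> [2, -6, 18, -54, 162]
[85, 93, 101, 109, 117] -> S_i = 85 + 8*i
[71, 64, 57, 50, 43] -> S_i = 71 + -7*i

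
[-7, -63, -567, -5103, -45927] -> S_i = -7*9^i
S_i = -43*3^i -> [-43, -129, -387, -1161, -3483]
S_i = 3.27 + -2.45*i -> [3.27, 0.82, -1.63, -4.08, -6.53]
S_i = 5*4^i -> [5, 20, 80, 320, 1280]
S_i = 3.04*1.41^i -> [3.04, 4.29, 6.04, 8.52, 12.02]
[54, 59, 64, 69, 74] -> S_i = 54 + 5*i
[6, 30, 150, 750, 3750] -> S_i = 6*5^i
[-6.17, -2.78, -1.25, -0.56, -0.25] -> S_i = -6.17*0.45^i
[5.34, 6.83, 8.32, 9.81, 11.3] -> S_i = 5.34 + 1.49*i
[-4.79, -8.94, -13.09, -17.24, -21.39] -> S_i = -4.79 + -4.15*i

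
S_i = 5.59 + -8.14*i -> [5.59, -2.55, -10.69, -18.83, -26.97]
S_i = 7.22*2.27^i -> [7.22, 16.39, 37.2, 84.45, 191.71]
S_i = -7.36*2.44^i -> [-7.36, -17.96, -43.82, -106.92, -260.88]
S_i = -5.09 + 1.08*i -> [-5.09, -4.01, -2.93, -1.85, -0.77]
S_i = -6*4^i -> [-6, -24, -96, -384, -1536]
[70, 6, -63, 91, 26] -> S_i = Random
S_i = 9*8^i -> [9, 72, 576, 4608, 36864]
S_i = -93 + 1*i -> [-93, -92, -91, -90, -89]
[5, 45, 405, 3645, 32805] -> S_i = 5*9^i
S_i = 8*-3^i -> [8, -24, 72, -216, 648]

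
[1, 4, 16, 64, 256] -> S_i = 1*4^i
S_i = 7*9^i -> [7, 63, 567, 5103, 45927]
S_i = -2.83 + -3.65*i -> [-2.83, -6.48, -10.13, -13.78, -17.43]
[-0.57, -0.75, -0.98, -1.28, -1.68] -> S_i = -0.57*1.31^i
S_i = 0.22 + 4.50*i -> [0.22, 4.72, 9.22, 13.72, 18.22]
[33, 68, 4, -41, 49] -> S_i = Random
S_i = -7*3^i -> [-7, -21, -63, -189, -567]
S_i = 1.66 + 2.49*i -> [1.66, 4.15, 6.64, 9.13, 11.62]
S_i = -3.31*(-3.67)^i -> [-3.31, 12.15, -44.58, 163.62, -600.47]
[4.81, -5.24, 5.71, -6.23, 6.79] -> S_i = 4.81*(-1.09)^i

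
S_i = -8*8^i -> [-8, -64, -512, -4096, -32768]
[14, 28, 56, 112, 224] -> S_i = 14*2^i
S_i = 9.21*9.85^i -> [9.21, 90.72, 893.58, 8801.74, 86697.1]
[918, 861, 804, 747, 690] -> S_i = 918 + -57*i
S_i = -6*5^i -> [-6, -30, -150, -750, -3750]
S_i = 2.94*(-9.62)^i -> [2.94, -28.28, 272.08, -2617.41, 25179.53]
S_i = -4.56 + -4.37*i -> [-4.56, -8.93, -13.3, -17.67, -22.04]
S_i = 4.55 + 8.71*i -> [4.55, 13.26, 21.97, 30.68, 39.39]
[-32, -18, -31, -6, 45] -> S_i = Random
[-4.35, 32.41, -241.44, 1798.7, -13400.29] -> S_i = -4.35*(-7.45)^i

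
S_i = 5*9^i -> [5, 45, 405, 3645, 32805]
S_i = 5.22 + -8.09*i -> [5.22, -2.87, -10.96, -19.05, -27.14]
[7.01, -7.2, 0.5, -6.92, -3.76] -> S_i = Random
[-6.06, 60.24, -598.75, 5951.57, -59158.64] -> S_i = -6.06*(-9.94)^i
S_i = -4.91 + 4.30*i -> [-4.91, -0.61, 3.69, 7.99, 12.29]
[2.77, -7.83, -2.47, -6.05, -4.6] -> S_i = Random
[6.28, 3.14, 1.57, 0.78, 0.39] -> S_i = 6.28*0.50^i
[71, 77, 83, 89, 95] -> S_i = 71 + 6*i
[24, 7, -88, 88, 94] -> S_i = Random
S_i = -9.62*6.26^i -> [-9.62, -60.22, -376.98, -2359.92, -14773.13]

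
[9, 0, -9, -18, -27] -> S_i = 9 + -9*i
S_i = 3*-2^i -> [3, -6, 12, -24, 48]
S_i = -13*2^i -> [-13, -26, -52, -104, -208]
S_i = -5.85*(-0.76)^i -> [-5.85, 4.45, -3.38, 2.57, -1.95]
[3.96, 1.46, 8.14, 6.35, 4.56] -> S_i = Random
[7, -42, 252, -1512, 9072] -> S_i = 7*-6^i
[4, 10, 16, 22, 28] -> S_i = 4 + 6*i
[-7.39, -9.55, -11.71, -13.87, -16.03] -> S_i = -7.39 + -2.16*i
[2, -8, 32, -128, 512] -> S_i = 2*-4^i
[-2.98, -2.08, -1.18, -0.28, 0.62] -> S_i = -2.98 + 0.90*i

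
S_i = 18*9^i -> [18, 162, 1458, 13122, 118098]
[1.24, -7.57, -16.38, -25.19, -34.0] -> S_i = 1.24 + -8.81*i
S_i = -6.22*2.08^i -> [-6.22, -12.94, -26.91, -55.97, -116.42]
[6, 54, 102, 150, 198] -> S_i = 6 + 48*i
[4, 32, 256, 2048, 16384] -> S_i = 4*8^i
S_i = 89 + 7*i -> [89, 96, 103, 110, 117]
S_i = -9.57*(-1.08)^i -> [-9.57, 10.34, -11.16, 12.06, -13.02]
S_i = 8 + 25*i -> [8, 33, 58, 83, 108]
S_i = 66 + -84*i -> [66, -18, -102, -186, -270]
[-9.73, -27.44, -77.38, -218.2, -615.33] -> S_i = -9.73*2.82^i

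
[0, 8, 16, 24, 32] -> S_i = 0 + 8*i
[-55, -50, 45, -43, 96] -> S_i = Random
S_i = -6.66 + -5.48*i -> [-6.66, -12.14, -17.62, -23.1, -28.58]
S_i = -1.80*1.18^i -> [-1.8, -2.12, -2.51, -2.96, -3.49]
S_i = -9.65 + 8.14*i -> [-9.65, -1.51, 6.63, 14.77, 22.91]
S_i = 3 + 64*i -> [3, 67, 131, 195, 259]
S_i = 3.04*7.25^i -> [3.04, 22.04, 159.79, 1158.48, 8398.96]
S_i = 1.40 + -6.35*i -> [1.4, -4.95, -11.3, -17.65, -24.0]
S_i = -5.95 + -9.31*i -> [-5.95, -15.26, -24.57, -33.88, -43.19]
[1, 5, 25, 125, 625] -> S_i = 1*5^i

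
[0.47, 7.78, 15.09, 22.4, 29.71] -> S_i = 0.47 + 7.31*i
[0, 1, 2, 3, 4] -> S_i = 0 + 1*i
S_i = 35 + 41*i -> [35, 76, 117, 158, 199]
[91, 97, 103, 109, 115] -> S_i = 91 + 6*i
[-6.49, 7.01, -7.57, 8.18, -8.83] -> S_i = -6.49*(-1.08)^i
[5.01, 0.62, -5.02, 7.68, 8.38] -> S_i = Random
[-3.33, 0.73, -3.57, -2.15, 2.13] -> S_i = Random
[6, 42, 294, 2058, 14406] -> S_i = 6*7^i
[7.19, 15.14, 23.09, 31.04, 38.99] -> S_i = 7.19 + 7.95*i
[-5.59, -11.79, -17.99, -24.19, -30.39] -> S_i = -5.59 + -6.20*i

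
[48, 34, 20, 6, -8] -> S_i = 48 + -14*i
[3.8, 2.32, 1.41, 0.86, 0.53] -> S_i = 3.80*0.61^i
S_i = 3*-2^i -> [3, -6, 12, -24, 48]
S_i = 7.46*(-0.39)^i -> [7.46, -2.91, 1.13, -0.44, 0.17]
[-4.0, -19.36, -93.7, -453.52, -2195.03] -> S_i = -4.00*4.84^i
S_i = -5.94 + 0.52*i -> [-5.94, -5.42, -4.9, -4.38, -3.86]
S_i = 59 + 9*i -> [59, 68, 77, 86, 95]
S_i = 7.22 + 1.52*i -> [7.22, 8.74, 10.26, 11.78, 13.3]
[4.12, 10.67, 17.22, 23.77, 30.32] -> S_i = 4.12 + 6.55*i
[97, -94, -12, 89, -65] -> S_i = Random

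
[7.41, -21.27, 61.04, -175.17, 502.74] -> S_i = 7.41*(-2.87)^i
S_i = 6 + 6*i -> [6, 12, 18, 24, 30]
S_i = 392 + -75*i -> [392, 317, 242, 167, 92]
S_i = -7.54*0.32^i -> [-7.54, -2.41, -0.77, -0.25, -0.08]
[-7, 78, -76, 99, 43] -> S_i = Random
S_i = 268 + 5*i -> [268, 273, 278, 283, 288]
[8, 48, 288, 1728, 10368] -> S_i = 8*6^i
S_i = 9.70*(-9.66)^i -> [9.7, -93.7, 905.16, -8743.86, 84465.67]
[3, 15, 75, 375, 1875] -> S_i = 3*5^i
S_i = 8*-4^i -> [8, -32, 128, -512, 2048]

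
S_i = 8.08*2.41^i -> [8.08, 19.47, 46.93, 113.1, 272.57]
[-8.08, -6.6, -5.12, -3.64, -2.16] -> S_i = -8.08 + 1.48*i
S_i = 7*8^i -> [7, 56, 448, 3584, 28672]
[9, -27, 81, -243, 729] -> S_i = 9*-3^i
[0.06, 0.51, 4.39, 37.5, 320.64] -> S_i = 0.06*8.55^i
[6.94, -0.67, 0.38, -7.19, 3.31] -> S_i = Random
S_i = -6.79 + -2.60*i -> [-6.79, -9.39, -11.99, -14.59, -17.19]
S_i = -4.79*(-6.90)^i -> [-4.79, 33.05, -228.05, 1573.56, -10857.55]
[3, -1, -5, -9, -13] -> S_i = 3 + -4*i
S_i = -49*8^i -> [-49, -392, -3136, -25088, -200704]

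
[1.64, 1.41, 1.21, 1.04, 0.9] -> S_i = 1.64*0.86^i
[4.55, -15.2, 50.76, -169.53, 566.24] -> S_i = 4.55*(-3.34)^i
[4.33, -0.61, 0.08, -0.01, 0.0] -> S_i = 4.33*(-0.14)^i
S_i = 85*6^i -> [85, 510, 3060, 18360, 110160]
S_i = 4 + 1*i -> [4, 5, 6, 7, 8]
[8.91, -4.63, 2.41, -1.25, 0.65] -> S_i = 8.91*(-0.52)^i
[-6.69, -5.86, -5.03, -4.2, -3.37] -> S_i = -6.69 + 0.83*i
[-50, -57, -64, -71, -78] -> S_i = -50 + -7*i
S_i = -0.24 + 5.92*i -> [-0.24, 5.68, 11.6, 17.52, 23.44]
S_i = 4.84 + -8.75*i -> [4.84, -3.91, -12.66, -21.41, -30.16]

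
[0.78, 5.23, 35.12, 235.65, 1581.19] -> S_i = 0.78*6.71^i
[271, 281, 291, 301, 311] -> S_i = 271 + 10*i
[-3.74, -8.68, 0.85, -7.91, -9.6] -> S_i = Random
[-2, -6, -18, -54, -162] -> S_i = -2*3^i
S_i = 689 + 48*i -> [689, 737, 785, 833, 881]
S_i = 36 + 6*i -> [36, 42, 48, 54, 60]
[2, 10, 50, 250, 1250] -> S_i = 2*5^i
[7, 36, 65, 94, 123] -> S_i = 7 + 29*i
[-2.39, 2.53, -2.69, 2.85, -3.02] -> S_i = -2.39*(-1.06)^i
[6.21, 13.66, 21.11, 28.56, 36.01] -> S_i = 6.21 + 7.45*i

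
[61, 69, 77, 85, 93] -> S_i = 61 + 8*i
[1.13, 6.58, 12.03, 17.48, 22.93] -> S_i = 1.13 + 5.45*i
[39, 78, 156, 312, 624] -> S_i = 39*2^i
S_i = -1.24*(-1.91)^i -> [-1.24, 2.37, -4.52, 8.64, -16.5]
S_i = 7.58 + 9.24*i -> [7.58, 16.82, 26.06, 35.3, 44.54]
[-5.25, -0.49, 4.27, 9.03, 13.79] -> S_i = -5.25 + 4.76*i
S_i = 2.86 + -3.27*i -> [2.86, -0.41, -3.68, -6.95, -10.22]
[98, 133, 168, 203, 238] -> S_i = 98 + 35*i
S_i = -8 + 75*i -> [-8, 67, 142, 217, 292]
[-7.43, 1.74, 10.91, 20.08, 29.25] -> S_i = -7.43 + 9.17*i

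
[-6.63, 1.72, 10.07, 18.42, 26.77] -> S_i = -6.63 + 8.35*i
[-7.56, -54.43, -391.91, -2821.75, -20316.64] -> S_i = -7.56*7.20^i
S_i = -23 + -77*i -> [-23, -100, -177, -254, -331]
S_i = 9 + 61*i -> [9, 70, 131, 192, 253]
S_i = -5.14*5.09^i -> [-5.14, -26.16, -133.17, -677.82, -3450.12]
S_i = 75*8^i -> [75, 600, 4800, 38400, 307200]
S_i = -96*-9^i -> [-96, 864, -7776, 69984, -629856]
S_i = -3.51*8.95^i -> [-3.51, -31.41, -281.16, -2516.38, -22521.6]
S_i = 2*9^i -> [2, 18, 162, 1458, 13122]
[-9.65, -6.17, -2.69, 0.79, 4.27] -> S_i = -9.65 + 3.48*i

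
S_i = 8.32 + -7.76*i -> [8.32, 0.56, -7.2, -14.96, -22.72]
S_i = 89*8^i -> [89, 712, 5696, 45568, 364544]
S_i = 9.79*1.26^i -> [9.79, 12.34, 15.54, 19.58, 24.68]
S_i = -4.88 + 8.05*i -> [-4.88, 3.17, 11.22, 19.27, 27.32]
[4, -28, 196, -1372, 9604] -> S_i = 4*-7^i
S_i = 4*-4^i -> [4, -16, 64, -256, 1024]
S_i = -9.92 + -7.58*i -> [-9.92, -17.5, -25.08, -32.66, -40.24]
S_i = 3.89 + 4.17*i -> [3.89, 8.06, 12.23, 16.4, 20.57]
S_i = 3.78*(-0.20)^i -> [3.78, -0.76, 0.15, -0.03, 0.01]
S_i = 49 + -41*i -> [49, 8, -33, -74, -115]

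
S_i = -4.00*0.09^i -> [-4.0, -0.36, -0.03, -0.0, -0.0]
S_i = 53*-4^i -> [53, -212, 848, -3392, 13568]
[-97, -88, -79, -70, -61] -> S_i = -97 + 9*i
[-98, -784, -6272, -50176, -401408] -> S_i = -98*8^i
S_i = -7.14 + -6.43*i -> [-7.14, -13.57, -20.0, -26.43, -32.86]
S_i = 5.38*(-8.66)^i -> [5.38, -46.59, 403.48, -3494.11, 30258.95]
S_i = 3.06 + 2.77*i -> [3.06, 5.83, 8.6, 11.37, 14.14]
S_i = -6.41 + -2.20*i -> [-6.41, -8.61, -10.81, -13.01, -15.21]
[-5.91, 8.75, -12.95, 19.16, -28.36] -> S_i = -5.91*(-1.48)^i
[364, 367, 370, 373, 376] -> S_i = 364 + 3*i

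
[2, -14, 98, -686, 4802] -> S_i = 2*-7^i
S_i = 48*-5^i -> [48, -240, 1200, -6000, 30000]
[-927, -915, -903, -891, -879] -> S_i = -927 + 12*i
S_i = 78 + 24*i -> [78, 102, 126, 150, 174]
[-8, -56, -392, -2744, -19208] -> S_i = -8*7^i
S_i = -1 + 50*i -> [-1, 49, 99, 149, 199]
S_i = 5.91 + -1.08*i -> [5.91, 4.83, 3.75, 2.67, 1.59]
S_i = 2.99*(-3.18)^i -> [2.99, -9.51, 30.24, -96.15, 305.76]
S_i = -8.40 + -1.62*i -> [-8.4, -10.02, -11.64, -13.26, -14.88]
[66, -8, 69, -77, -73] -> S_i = Random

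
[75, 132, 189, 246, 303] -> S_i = 75 + 57*i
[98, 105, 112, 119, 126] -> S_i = 98 + 7*i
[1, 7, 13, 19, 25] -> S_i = 1 + 6*i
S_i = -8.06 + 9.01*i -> [-8.06, 0.95, 9.96, 18.97, 27.98]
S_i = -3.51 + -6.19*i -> [-3.51, -9.7, -15.89, -22.08, -28.27]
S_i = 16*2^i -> [16, 32, 64, 128, 256]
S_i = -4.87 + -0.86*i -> [-4.87, -5.73, -6.59, -7.45, -8.31]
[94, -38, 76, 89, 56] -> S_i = Random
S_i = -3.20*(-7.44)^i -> [-3.2, 23.81, -177.13, 1317.86, -9804.87]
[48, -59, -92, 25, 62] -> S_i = Random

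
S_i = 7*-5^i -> [7, -35, 175, -875, 4375]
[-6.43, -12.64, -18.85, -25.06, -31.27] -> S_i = -6.43 + -6.21*i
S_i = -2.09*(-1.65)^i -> [-2.09, 3.45, -5.69, 9.39, -15.49]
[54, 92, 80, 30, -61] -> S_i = Random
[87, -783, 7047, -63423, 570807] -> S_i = 87*-9^i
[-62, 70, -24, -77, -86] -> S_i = Random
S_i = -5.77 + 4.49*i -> [-5.77, -1.28, 3.21, 7.7, 12.19]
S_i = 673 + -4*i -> [673, 669, 665, 661, 657]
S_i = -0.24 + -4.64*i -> [-0.24, -4.88, -9.52, -14.16, -18.8]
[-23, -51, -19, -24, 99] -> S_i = Random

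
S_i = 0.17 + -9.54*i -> [0.17, -9.37, -18.91, -28.45, -37.99]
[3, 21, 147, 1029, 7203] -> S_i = 3*7^i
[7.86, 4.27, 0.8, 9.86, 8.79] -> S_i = Random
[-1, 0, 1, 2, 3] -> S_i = -1 + 1*i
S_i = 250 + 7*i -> [250, 257, 264, 271, 278]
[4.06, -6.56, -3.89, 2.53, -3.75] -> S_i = Random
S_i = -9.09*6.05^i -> [-9.09, -54.99, -332.72, -2012.94, -12178.26]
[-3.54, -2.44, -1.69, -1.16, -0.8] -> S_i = -3.54*0.69^i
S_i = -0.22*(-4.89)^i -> [-0.22, 1.08, -5.26, 25.72, -125.79]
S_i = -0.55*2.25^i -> [-0.55, -1.24, -2.78, -6.26, -14.1]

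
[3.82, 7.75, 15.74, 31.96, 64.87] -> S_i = 3.82*2.03^i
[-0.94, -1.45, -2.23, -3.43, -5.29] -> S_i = -0.94*1.54^i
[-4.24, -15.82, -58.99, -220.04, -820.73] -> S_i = -4.24*3.73^i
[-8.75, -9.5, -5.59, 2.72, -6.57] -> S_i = Random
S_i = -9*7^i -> [-9, -63, -441, -3087, -21609]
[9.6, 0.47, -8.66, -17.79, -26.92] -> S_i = 9.60 + -9.13*i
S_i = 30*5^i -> [30, 150, 750, 3750, 18750]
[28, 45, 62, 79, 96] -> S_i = 28 + 17*i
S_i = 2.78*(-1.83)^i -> [2.78, -5.09, 9.31, -17.04, 31.18]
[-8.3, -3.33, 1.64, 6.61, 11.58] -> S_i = -8.30 + 4.97*i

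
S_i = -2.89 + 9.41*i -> [-2.89, 6.52, 15.93, 25.34, 34.75]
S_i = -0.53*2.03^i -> [-0.53, -1.08, -2.18, -4.43, -9.0]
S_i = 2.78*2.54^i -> [2.78, 7.06, 17.94, 45.56, 115.71]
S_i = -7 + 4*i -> [-7, -3, 1, 5, 9]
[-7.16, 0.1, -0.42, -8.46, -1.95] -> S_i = Random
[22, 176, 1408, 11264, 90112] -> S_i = 22*8^i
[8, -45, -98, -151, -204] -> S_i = 8 + -53*i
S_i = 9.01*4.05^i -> [9.01, 36.49, 147.79, 598.54, 2424.07]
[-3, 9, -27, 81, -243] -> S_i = -3*-3^i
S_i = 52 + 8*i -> [52, 60, 68, 76, 84]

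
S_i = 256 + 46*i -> [256, 302, 348, 394, 440]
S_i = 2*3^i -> [2, 6, 18, 54, 162]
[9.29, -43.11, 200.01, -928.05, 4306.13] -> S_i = 9.29*(-4.64)^i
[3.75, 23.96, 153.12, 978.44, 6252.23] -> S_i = 3.75*6.39^i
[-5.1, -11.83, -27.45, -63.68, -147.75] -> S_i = -5.10*2.32^i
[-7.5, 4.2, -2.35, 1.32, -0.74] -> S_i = -7.50*(-0.56)^i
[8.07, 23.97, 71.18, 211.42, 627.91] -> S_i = 8.07*2.97^i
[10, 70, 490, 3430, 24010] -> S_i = 10*7^i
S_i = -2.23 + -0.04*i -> [-2.23, -2.27, -2.31, -2.35, -2.39]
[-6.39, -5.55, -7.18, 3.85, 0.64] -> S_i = Random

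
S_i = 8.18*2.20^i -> [8.18, 18.0, 39.59, 87.1, 191.62]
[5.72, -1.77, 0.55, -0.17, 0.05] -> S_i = 5.72*(-0.31)^i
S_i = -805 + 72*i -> [-805, -733, -661, -589, -517]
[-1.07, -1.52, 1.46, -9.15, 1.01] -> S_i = Random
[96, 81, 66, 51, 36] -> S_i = 96 + -15*i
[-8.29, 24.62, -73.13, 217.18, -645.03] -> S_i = -8.29*(-2.97)^i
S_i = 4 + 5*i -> [4, 9, 14, 19, 24]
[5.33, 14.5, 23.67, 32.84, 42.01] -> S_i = 5.33 + 9.17*i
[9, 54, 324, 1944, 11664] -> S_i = 9*6^i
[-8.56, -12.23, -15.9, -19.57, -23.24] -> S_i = -8.56 + -3.67*i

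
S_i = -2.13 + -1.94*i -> [-2.13, -4.07, -6.01, -7.95, -9.89]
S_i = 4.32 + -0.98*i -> [4.32, 3.34, 2.36, 1.38, 0.4]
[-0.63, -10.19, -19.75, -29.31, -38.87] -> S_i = -0.63 + -9.56*i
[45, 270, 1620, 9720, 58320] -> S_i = 45*6^i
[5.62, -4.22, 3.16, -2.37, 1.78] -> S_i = 5.62*(-0.75)^i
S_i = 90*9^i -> [90, 810, 7290, 65610, 590490]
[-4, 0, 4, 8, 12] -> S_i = -4 + 4*i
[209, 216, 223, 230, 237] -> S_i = 209 + 7*i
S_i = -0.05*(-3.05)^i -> [-0.05, 0.15, -0.47, 1.42, -4.33]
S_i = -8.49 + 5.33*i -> [-8.49, -3.16, 2.17, 7.5, 12.83]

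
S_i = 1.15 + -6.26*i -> [1.15, -5.11, -11.37, -17.63, -23.89]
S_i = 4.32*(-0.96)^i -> [4.32, -4.15, 3.98, -3.82, 3.67]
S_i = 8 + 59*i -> [8, 67, 126, 185, 244]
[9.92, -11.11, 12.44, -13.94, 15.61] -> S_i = 9.92*(-1.12)^i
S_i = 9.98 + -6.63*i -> [9.98, 3.35, -3.28, -9.91, -16.54]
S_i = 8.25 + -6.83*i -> [8.25, 1.42, -5.41, -12.24, -19.07]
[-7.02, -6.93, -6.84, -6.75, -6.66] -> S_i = -7.02 + 0.09*i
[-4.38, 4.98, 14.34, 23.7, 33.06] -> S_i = -4.38 + 9.36*i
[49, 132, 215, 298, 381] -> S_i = 49 + 83*i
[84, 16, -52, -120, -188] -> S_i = 84 + -68*i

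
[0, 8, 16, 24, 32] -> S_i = 0 + 8*i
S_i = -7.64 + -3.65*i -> [-7.64, -11.29, -14.94, -18.59, -22.24]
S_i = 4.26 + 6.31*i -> [4.26, 10.57, 16.88, 23.19, 29.5]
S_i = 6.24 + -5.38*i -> [6.24, 0.86, -4.52, -9.9, -15.28]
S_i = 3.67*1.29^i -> [3.67, 4.73, 6.11, 7.88, 10.16]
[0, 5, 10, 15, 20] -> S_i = 0 + 5*i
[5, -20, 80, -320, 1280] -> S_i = 5*-4^i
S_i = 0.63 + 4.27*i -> [0.63, 4.9, 9.17, 13.44, 17.71]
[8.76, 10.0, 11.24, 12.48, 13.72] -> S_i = 8.76 + 1.24*i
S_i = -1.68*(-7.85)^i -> [-1.68, 13.19, -103.53, 812.68, -6379.52]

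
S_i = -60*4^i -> [-60, -240, -960, -3840, -15360]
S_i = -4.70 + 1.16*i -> [-4.7, -3.54, -2.38, -1.22, -0.06]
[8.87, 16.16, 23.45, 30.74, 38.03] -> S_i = 8.87 + 7.29*i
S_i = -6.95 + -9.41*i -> [-6.95, -16.36, -25.77, -35.18, -44.59]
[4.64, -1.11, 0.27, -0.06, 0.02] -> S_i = 4.64*(-0.24)^i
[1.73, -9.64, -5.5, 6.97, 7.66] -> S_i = Random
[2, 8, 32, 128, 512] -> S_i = 2*4^i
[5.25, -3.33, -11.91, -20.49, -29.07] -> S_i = 5.25 + -8.58*i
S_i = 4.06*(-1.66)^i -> [4.06, -6.74, 11.19, -18.57, 30.83]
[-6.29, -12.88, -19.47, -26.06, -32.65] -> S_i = -6.29 + -6.59*i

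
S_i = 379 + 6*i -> [379, 385, 391, 397, 403]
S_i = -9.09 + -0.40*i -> [-9.09, -9.49, -9.89, -10.29, -10.69]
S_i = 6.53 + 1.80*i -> [6.53, 8.33, 10.13, 11.93, 13.73]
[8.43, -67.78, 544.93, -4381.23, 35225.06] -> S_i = 8.43*(-8.04)^i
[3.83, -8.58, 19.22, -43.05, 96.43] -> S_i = 3.83*(-2.24)^i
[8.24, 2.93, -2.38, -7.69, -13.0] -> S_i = 8.24 + -5.31*i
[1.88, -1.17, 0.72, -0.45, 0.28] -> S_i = 1.88*(-0.62)^i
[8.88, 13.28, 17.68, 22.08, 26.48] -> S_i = 8.88 + 4.40*i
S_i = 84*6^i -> [84, 504, 3024, 18144, 108864]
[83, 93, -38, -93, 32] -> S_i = Random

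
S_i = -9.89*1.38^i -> [-9.89, -13.65, -18.83, -25.99, -35.87]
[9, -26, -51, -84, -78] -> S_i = Random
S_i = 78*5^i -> [78, 390, 1950, 9750, 48750]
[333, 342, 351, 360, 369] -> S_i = 333 + 9*i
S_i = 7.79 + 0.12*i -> [7.79, 7.91, 8.03, 8.15, 8.27]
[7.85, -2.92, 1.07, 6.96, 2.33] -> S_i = Random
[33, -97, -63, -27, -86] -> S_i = Random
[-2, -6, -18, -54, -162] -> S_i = -2*3^i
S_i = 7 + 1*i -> [7, 8, 9, 10, 11]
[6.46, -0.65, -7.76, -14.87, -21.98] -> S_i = 6.46 + -7.11*i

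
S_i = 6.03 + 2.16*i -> [6.03, 8.19, 10.35, 12.51, 14.67]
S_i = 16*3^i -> [16, 48, 144, 432, 1296]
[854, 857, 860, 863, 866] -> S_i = 854 + 3*i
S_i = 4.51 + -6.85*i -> [4.51, -2.34, -9.19, -16.04, -22.89]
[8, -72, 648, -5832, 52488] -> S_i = 8*-9^i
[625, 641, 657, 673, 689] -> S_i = 625 + 16*i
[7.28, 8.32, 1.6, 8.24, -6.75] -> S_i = Random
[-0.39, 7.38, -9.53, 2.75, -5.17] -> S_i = Random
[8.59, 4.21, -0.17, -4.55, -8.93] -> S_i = 8.59 + -4.38*i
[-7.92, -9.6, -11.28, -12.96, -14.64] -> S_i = -7.92 + -1.68*i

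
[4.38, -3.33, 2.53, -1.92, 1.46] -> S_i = 4.38*(-0.76)^i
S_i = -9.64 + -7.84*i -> [-9.64, -17.48, -25.32, -33.16, -41.0]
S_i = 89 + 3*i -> [89, 92, 95, 98, 101]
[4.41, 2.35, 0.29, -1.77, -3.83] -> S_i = 4.41 + -2.06*i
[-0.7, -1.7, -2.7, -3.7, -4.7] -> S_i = -0.70 + -1.00*i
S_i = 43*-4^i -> [43, -172, 688, -2752, 11008]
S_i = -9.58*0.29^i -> [-9.58, -2.78, -0.81, -0.23, -0.07]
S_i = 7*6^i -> [7, 42, 252, 1512, 9072]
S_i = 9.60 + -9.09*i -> [9.6, 0.51, -8.58, -17.67, -26.76]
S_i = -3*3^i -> [-3, -9, -27, -81, -243]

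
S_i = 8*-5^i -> [8, -40, 200, -1000, 5000]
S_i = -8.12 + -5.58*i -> [-8.12, -13.7, -19.28, -24.86, -30.44]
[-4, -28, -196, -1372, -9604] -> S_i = -4*7^i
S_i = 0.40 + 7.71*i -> [0.4, 8.11, 15.82, 23.53, 31.24]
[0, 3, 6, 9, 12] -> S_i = 0 + 3*i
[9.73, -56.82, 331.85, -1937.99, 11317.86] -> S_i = 9.73*(-5.84)^i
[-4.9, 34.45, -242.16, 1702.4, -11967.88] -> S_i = -4.90*(-7.03)^i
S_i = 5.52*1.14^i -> [5.52, 6.29, 7.17, 8.18, 9.32]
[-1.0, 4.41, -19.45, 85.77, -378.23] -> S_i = -1.00*(-4.41)^i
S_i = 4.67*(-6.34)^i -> [4.67, -29.61, 187.71, -1190.1, 7545.25]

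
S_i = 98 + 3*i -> [98, 101, 104, 107, 110]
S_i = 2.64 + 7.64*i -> [2.64, 10.28, 17.92, 25.56, 33.2]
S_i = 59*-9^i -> [59, -531, 4779, -43011, 387099]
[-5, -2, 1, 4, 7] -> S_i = -5 + 3*i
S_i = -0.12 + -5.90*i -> [-0.12, -6.02, -11.92, -17.82, -23.72]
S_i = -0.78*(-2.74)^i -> [-0.78, 2.14, -5.86, 16.05, -43.96]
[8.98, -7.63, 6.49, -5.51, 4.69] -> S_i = 8.98*(-0.85)^i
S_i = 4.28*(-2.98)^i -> [4.28, -12.75, 38.01, -113.26, 337.53]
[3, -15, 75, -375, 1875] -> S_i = 3*-5^i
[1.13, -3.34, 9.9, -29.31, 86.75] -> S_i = 1.13*(-2.96)^i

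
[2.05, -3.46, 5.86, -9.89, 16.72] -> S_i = 2.05*(-1.69)^i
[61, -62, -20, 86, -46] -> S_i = Random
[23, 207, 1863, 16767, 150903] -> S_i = 23*9^i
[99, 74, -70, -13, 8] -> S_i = Random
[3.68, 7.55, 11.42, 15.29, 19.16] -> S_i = 3.68 + 3.87*i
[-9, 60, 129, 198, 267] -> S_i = -9 + 69*i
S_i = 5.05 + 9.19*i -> [5.05, 14.24, 23.43, 32.62, 41.81]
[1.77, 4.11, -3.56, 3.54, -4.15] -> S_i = Random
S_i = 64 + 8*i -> [64, 72, 80, 88, 96]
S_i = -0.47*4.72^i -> [-0.47, -2.22, -10.47, -49.42, -233.27]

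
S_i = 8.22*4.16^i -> [8.22, 34.2, 142.25, 591.77, 2461.76]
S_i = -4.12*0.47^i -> [-4.12, -1.94, -0.91, -0.43, -0.2]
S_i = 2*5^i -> [2, 10, 50, 250, 1250]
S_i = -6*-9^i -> [-6, 54, -486, 4374, -39366]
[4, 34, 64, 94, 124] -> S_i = 4 + 30*i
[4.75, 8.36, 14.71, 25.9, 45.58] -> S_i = 4.75*1.76^i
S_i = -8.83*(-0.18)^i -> [-8.83, 1.59, -0.29, 0.05, -0.01]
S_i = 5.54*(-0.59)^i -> [5.54, -3.27, 1.93, -1.14, 0.67]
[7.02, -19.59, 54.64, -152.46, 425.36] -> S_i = 7.02*(-2.79)^i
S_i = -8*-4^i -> [-8, 32, -128, 512, -2048]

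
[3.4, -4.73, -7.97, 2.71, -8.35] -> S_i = Random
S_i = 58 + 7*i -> [58, 65, 72, 79, 86]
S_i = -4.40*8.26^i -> [-4.4, -36.34, -300.2, -2479.66, -20482.02]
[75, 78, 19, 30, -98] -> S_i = Random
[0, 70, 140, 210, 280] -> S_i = 0 + 70*i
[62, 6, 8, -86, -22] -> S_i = Random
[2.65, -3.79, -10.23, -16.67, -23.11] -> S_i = 2.65 + -6.44*i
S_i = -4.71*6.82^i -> [-4.71, -32.12, -219.07, -1494.08, -10189.63]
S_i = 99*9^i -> [99, 891, 8019, 72171, 649539]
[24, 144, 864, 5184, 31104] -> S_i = 24*6^i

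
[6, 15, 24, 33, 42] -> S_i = 6 + 9*i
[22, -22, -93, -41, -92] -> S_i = Random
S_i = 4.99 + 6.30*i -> [4.99, 11.29, 17.59, 23.89, 30.19]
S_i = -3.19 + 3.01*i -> [-3.19, -0.18, 2.83, 5.84, 8.85]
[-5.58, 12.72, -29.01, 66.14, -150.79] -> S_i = -5.58*(-2.28)^i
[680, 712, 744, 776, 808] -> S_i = 680 + 32*i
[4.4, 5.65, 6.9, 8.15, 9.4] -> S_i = 4.40 + 1.25*i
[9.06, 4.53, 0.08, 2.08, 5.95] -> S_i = Random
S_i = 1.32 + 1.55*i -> [1.32, 2.87, 4.42, 5.97, 7.52]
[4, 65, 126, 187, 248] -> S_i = 4 + 61*i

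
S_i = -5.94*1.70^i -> [-5.94, -10.1, -17.17, -29.18, -49.61]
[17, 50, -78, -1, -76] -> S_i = Random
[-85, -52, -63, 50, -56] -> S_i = Random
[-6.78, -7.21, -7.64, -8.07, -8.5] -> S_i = -6.78 + -0.43*i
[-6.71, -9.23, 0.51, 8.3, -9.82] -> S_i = Random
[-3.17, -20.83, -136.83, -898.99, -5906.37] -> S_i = -3.17*6.57^i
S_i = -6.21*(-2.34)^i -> [-6.21, 14.53, -34.0, 79.57, -186.19]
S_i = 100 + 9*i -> [100, 109, 118, 127, 136]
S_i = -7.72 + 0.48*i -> [-7.72, -7.24, -6.76, -6.28, -5.8]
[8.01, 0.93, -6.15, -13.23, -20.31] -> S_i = 8.01 + -7.08*i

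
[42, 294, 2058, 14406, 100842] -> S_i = 42*7^i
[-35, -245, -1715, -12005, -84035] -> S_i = -35*7^i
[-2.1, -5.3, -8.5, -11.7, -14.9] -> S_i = -2.10 + -3.20*i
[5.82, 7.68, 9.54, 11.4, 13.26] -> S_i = 5.82 + 1.86*i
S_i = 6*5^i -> [6, 30, 150, 750, 3750]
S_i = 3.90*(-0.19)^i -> [3.9, -0.74, 0.14, -0.03, 0.01]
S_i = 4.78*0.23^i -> [4.78, 1.1, 0.25, 0.06, 0.01]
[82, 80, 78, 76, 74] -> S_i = 82 + -2*i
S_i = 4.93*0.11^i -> [4.93, 0.54, 0.06, 0.01, 0.0]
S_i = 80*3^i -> [80, 240, 720, 2160, 6480]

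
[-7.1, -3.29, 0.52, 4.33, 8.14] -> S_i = -7.10 + 3.81*i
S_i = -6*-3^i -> [-6, 18, -54, 162, -486]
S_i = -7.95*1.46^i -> [-7.95, -11.61, -16.95, -24.74, -36.12]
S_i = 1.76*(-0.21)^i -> [1.76, -0.37, 0.08, -0.02, 0.0]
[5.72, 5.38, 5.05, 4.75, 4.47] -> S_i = 5.72*0.94^i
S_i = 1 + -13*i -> [1, -12, -25, -38, -51]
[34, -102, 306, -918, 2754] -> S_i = 34*-3^i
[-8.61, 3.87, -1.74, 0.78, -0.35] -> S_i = -8.61*(-0.45)^i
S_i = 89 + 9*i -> [89, 98, 107, 116, 125]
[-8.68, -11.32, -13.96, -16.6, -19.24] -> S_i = -8.68 + -2.64*i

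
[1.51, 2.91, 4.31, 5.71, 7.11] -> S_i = 1.51 + 1.40*i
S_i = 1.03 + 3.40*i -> [1.03, 4.43, 7.83, 11.23, 14.63]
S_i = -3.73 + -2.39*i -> [-3.73, -6.12, -8.51, -10.9, -13.29]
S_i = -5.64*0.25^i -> [-5.64, -1.41, -0.35, -0.09, -0.02]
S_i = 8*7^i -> [8, 56, 392, 2744, 19208]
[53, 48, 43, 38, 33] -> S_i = 53 + -5*i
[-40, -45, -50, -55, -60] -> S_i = -40 + -5*i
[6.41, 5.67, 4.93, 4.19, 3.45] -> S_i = 6.41 + -0.74*i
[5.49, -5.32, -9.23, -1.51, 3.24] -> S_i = Random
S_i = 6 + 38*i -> [6, 44, 82, 120, 158]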